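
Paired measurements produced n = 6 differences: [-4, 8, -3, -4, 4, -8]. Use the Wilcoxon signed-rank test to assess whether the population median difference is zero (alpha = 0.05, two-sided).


Step 1: Drop any zero differences (none here) and take |d_i|.
|d| = [4, 8, 3, 4, 4, 8]
Step 2: Midrank |d_i| (ties get averaged ranks).
ranks: |4|->3, |8|->5.5, |3|->1, |4|->3, |4|->3, |8|->5.5
Step 3: Attach original signs; sum ranks with positive sign and with negative sign.
W+ = 5.5 + 3 = 8.5
W- = 3 + 1 + 3 + 5.5 = 12.5
(Check: W+ + W- = 21 should equal n(n+1)/2 = 21.)
Step 4: Test statistic W = min(W+, W-) = 8.5.
Step 5: Ties in |d|, so use the tie-corrected normal approximation.
        E[W] = n(n+1)/4 = 6*7/4 = 10.5.
        Tie groups: |d|=4 (t=3), |d|=8 (t=2); sum(t^3 - t) = 30.
        Var[W] = n(n+1)(2n+1)/24 - sum(t^3-t)/48 = 546/24 - 30/48 = 22.125.
        z = (W - E[W]) / sqrt(Var[W]) = (8.5 - 10.5) / 4.7037 = -0.4252.
        Two-sided p = 2*Phi(z) = 0.670694.
Step 6: alpha = 0.05. fail to reject H0.

W+ = 8.5, W- = 12.5, W = min = 8.5, p = 0.670694, fail to reject H0.


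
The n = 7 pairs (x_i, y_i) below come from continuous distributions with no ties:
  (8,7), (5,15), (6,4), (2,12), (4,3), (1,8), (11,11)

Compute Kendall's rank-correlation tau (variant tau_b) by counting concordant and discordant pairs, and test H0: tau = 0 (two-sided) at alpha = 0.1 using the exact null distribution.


Step 1: Enumerate the 21 unordered pairs (i,j) with i<j and classify each by sign(x_j-x_i) * sign(y_j-y_i).
  (1,2):dx=-3,dy=+8->D; (1,3):dx=-2,dy=-3->C; (1,4):dx=-6,dy=+5->D; (1,5):dx=-4,dy=-4->C
  (1,6):dx=-7,dy=+1->D; (1,7):dx=+3,dy=+4->C; (2,3):dx=+1,dy=-11->D; (2,4):dx=-3,dy=-3->C
  (2,5):dx=-1,dy=-12->C; (2,6):dx=-4,dy=-7->C; (2,7):dx=+6,dy=-4->D; (3,4):dx=-4,dy=+8->D
  (3,5):dx=-2,dy=-1->C; (3,6):dx=-5,dy=+4->D; (3,7):dx=+5,dy=+7->C; (4,5):dx=+2,dy=-9->D
  (4,6):dx=-1,dy=-4->C; (4,7):dx=+9,dy=-1->D; (5,6):dx=-3,dy=+5->D; (5,7):dx=+7,dy=+8->C
  (6,7):dx=+10,dy=+3->C
Step 2: C = 11, D = 10, total pairs = 21.
Step 3: tau = (C - D)/(n(n-1)/2) = (11 - 10)/21 = 0.047619.
Step 4: Exact two-sided p-value (enumerate n! = 5040 permutations of y under H0): p = 1.000000.
Step 5: alpha = 0.1. fail to reject H0.

tau_b = 0.0476 (C=11, D=10), p = 1.000000, fail to reject H0.


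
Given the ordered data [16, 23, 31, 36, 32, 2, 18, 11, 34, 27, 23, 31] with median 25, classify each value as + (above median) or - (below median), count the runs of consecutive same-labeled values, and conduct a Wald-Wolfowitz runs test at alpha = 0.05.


Step 1: Compute median = 25; label A = above, B = below.
Labels in order: BBAAABBBAABA  (n_A = 6, n_B = 6)
Step 2: Count runs R = 6.
Step 3: Under H0 (random ordering), E[R] = 2*n_A*n_B/(n_A+n_B) + 1 = 2*6*6/12 + 1 = 7.0000.
        Var[R] = 2*n_A*n_B*(2*n_A*n_B - n_A - n_B) / ((n_A+n_B)^2 * (n_A+n_B-1)) = 4320/1584 = 2.7273.
        SD[R] = 1.6514.
Step 4: Continuity-corrected z = (R + 0.5 - E[R]) / SD[R] = (6 + 0.5 - 7.0000) / 1.6514 = -0.3028.
Step 5: Two-sided p-value via normal approximation = 2*(1 - Phi(|z|)) = 0.762069.
Step 6: alpha = 0.05. fail to reject H0.

R = 6, z = -0.3028, p = 0.762069, fail to reject H0.


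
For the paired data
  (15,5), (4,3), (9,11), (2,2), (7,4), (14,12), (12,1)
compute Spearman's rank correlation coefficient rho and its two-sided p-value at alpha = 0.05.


Step 1: Rank x and y separately (midranks; no ties here).
rank(x): 15->7, 4->2, 9->4, 2->1, 7->3, 14->6, 12->5
rank(y): 5->5, 3->3, 11->6, 2->2, 4->4, 12->7, 1->1
Step 2: d_i = R_x(i) - R_y(i); compute d_i^2.
  (7-5)^2=4, (2-3)^2=1, (4-6)^2=4, (1-2)^2=1, (3-4)^2=1, (6-7)^2=1, (5-1)^2=16
sum(d^2) = 28.
Step 3: rho = 1 - 6*28 / (7*(7^2 - 1)) = 1 - 168/336 = 0.500000.
Step 4: Under H0, t = rho * sqrt((n-2)/(1-rho^2)) = 1.2910 ~ t(5).
Step 5: Two-sided p-value from the t-distribution with 5 df = 0.253170.
Step 6: alpha = 0.05. fail to reject H0.

rho = 0.5000, p = 0.253170, fail to reject H0 at alpha = 0.05.


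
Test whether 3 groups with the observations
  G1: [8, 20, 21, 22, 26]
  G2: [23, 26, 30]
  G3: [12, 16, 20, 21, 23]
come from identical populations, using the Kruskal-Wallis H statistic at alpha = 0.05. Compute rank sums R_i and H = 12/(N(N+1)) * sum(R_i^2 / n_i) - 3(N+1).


Step 1: Combine all N = 13 observations and assign midranks.
sorted (value, group, rank): (8,G1,1), (12,G3,2), (16,G3,3), (20,G1,4.5), (20,G3,4.5), (21,G1,6.5), (21,G3,6.5), (22,G1,8), (23,G2,9.5), (23,G3,9.5), (26,G1,11.5), (26,G2,11.5), (30,G2,13)
Step 2: Sum ranks within each group.
R_1 = 31.5 (n_1 = 5)
R_2 = 34 (n_2 = 3)
R_3 = 25.5 (n_3 = 5)
Step 3: H = 12/(N(N+1)) * sum(R_i^2/n_i) - 3(N+1)
     = 12/(13*14) * (31.5^2/5 + 34^2/3 + 25.5^2/5) - 3*14
     = 0.065934 * 713.833 - 42
     = 5.065934.
Step 4: Ties present; correction factor C = 1 - 24/(13^3 - 13) = 0.989011. Corrected H = 5.065934 / 0.989011 = 5.122222.
Step 5: Under H0, H ~ chi^2(2); p-value = 0.077219.
Step 6: alpha = 0.05. fail to reject H0.

H = 5.1222, df = 2, p = 0.077219, fail to reject H0.


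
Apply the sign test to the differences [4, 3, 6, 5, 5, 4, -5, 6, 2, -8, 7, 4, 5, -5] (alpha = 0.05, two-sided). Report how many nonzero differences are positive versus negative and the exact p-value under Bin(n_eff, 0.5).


Step 1: Discard zero differences. Original n = 14; n_eff = number of nonzero differences = 14.
Nonzero differences (with sign): +4, +3, +6, +5, +5, +4, -5, +6, +2, -8, +7, +4, +5, -5
Step 2: Count signs: positive = 11, negative = 3.
Step 3: Under H0: P(positive) = 0.5, so the number of positives S ~ Bin(14, 0.5).
Step 4: Two-sided exact p-value = sum of Bin(14,0.5) probabilities at or below the observed probability = 0.057373.
Step 5: alpha = 0.05. fail to reject H0.

n_eff = 14, pos = 11, neg = 3, p = 0.057373, fail to reject H0.


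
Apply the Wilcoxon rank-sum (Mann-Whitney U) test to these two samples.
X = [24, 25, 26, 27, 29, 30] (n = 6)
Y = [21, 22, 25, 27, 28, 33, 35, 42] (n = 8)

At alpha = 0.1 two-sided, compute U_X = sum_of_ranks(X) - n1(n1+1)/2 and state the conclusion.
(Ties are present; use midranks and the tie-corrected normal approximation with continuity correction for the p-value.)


Step 1: Combine and sort all 14 observations; assign midranks.
sorted (value, group): (21,Y), (22,Y), (24,X), (25,X), (25,Y), (26,X), (27,X), (27,Y), (28,Y), (29,X), (30,X), (33,Y), (35,Y), (42,Y)
ranks: 21->1, 22->2, 24->3, 25->4.5, 25->4.5, 26->6, 27->7.5, 27->7.5, 28->9, 29->10, 30->11, 33->12, 35->13, 42->14
Step 2: Rank sum for X: R1 = 3 + 4.5 + 6 + 7.5 + 10 + 11 = 42.
Step 3: U_X = R1 - n1(n1+1)/2 = 42 - 6*7/2 = 42 - 21 = 21.
       U_Y = n1*n2 - U_X = 48 - 21 = 27.
Step 4: Ties are present, so use the tie-corrected normal approximation (with continuity correction) for the p-value.
Step 5: p-value = 0.746347; compare to alpha = 0.1. fail to reject H0.

U_X = 21, p = 0.746347, fail to reject H0 at alpha = 0.1.


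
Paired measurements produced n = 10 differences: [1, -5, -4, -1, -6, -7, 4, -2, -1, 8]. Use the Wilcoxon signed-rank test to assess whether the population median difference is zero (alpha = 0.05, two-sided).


Step 1: Drop any zero differences (none here) and take |d_i|.
|d| = [1, 5, 4, 1, 6, 7, 4, 2, 1, 8]
Step 2: Midrank |d_i| (ties get averaged ranks).
ranks: |1|->2, |5|->7, |4|->5.5, |1|->2, |6|->8, |7|->9, |4|->5.5, |2|->4, |1|->2, |8|->10
Step 3: Attach original signs; sum ranks with positive sign and with negative sign.
W+ = 2 + 5.5 + 10 = 17.5
W- = 7 + 5.5 + 2 + 8 + 9 + 4 + 2 = 37.5
(Check: W+ + W- = 55 should equal n(n+1)/2 = 55.)
Step 4: Test statistic W = min(W+, W-) = 17.5.
Step 5: Ties in |d|, so use the tie-corrected normal approximation.
        E[W] = n(n+1)/4 = 10*11/4 = 27.5.
        Tie groups: |d|=1 (t=3), |d|=4 (t=2); sum(t^3 - t) = 30.
        Var[W] = n(n+1)(2n+1)/24 - sum(t^3-t)/48 = 2310/24 - 30/48 = 95.625.
        z = (W - E[W]) / sqrt(Var[W]) = (17.5 - 27.5) / 9.7788 = -1.0226.
        Two-sided p = 2*Phi(z) = 0.306488.
Step 6: alpha = 0.05. fail to reject H0.

W+ = 17.5, W- = 37.5, W = min = 17.5, p = 0.306488, fail to reject H0.


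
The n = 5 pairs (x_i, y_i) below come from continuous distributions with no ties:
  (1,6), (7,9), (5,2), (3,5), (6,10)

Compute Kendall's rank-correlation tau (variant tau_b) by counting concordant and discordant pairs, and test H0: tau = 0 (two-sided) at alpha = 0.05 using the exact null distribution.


Step 1: Enumerate the 10 unordered pairs (i,j) with i<j and classify each by sign(x_j-x_i) * sign(y_j-y_i).
  (1,2):dx=+6,dy=+3->C; (1,3):dx=+4,dy=-4->D; (1,4):dx=+2,dy=-1->D; (1,5):dx=+5,dy=+4->C
  (2,3):dx=-2,dy=-7->C; (2,4):dx=-4,dy=-4->C; (2,5):dx=-1,dy=+1->D; (3,4):dx=-2,dy=+3->D
  (3,5):dx=+1,dy=+8->C; (4,5):dx=+3,dy=+5->C
Step 2: C = 6, D = 4, total pairs = 10.
Step 3: tau = (C - D)/(n(n-1)/2) = (6 - 4)/10 = 0.200000.
Step 4: Exact two-sided p-value (enumerate n! = 120 permutations of y under H0): p = 0.816667.
Step 5: alpha = 0.05. fail to reject H0.

tau_b = 0.2000 (C=6, D=4), p = 0.816667, fail to reject H0.


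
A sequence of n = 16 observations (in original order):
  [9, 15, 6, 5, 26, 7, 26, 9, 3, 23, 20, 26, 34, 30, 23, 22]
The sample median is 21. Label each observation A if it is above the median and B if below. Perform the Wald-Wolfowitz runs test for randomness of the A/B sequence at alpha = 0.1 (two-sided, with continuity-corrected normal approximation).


Step 1: Compute median = 21; label A = above, B = below.
Labels in order: BBBBABABBABAAAAA  (n_A = 8, n_B = 8)
Step 2: Count runs R = 8.
Step 3: Under H0 (random ordering), E[R] = 2*n_A*n_B/(n_A+n_B) + 1 = 2*8*8/16 + 1 = 9.0000.
        Var[R] = 2*n_A*n_B*(2*n_A*n_B - n_A - n_B) / ((n_A+n_B)^2 * (n_A+n_B-1)) = 14336/3840 = 3.7333.
        SD[R] = 1.9322.
Step 4: Continuity-corrected z = (R + 0.5 - E[R]) / SD[R] = (8 + 0.5 - 9.0000) / 1.9322 = -0.2588.
Step 5: Two-sided p-value via normal approximation = 2*(1 - Phi(|z|)) = 0.795809.
Step 6: alpha = 0.1. fail to reject H0.

R = 8, z = -0.2588, p = 0.795809, fail to reject H0.


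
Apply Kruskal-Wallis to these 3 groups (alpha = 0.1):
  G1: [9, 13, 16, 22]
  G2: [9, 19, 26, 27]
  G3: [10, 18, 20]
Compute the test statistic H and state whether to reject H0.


Step 1: Combine all N = 11 observations and assign midranks.
sorted (value, group, rank): (9,G1,1.5), (9,G2,1.5), (10,G3,3), (13,G1,4), (16,G1,5), (18,G3,6), (19,G2,7), (20,G3,8), (22,G1,9), (26,G2,10), (27,G2,11)
Step 2: Sum ranks within each group.
R_1 = 19.5 (n_1 = 4)
R_2 = 29.5 (n_2 = 4)
R_3 = 17 (n_3 = 3)
Step 3: H = 12/(N(N+1)) * sum(R_i^2/n_i) - 3(N+1)
     = 12/(11*12) * (19.5^2/4 + 29.5^2/4 + 17^2/3) - 3*12
     = 0.090909 * 408.958 - 36
     = 1.178030.
Step 4: Ties present; correction factor C = 1 - 6/(11^3 - 11) = 0.995455. Corrected H = 1.178030 / 0.995455 = 1.183409.
Step 5: Under H0, H ~ chi^2(2); p-value = 0.553383.
Step 6: alpha = 0.1. fail to reject H0.

H = 1.1834, df = 2, p = 0.553383, fail to reject H0.


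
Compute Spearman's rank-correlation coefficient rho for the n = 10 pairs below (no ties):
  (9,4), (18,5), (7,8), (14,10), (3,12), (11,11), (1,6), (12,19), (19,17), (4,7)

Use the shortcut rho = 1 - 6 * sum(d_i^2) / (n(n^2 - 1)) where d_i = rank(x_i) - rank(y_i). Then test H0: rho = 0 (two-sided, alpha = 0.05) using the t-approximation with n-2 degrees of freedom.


Step 1: Rank x and y separately (midranks; no ties here).
rank(x): 9->5, 18->9, 7->4, 14->8, 3->2, 11->6, 1->1, 12->7, 19->10, 4->3
rank(y): 4->1, 5->2, 8->5, 10->6, 12->8, 11->7, 6->3, 19->10, 17->9, 7->4
Step 2: d_i = R_x(i) - R_y(i); compute d_i^2.
  (5-1)^2=16, (9-2)^2=49, (4-5)^2=1, (8-6)^2=4, (2-8)^2=36, (6-7)^2=1, (1-3)^2=4, (7-10)^2=9, (10-9)^2=1, (3-4)^2=1
sum(d^2) = 122.
Step 3: rho = 1 - 6*122 / (10*(10^2 - 1)) = 1 - 732/990 = 0.260606.
Step 4: Under H0, t = rho * sqrt((n-2)/(1-rho^2)) = 0.7635 ~ t(8).
Step 5: Two-sided p-value from the t-distribution with 8 df = 0.467089.
Step 6: alpha = 0.05. fail to reject H0.

rho = 0.2606, p = 0.467089, fail to reject H0 at alpha = 0.05.


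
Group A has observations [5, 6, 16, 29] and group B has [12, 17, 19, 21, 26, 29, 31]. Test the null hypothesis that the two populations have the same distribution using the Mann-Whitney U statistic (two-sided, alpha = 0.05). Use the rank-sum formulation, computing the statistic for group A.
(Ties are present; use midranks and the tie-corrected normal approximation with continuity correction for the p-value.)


Step 1: Combine and sort all 11 observations; assign midranks.
sorted (value, group): (5,X), (6,X), (12,Y), (16,X), (17,Y), (19,Y), (21,Y), (26,Y), (29,X), (29,Y), (31,Y)
ranks: 5->1, 6->2, 12->3, 16->4, 17->5, 19->6, 21->7, 26->8, 29->9.5, 29->9.5, 31->11
Step 2: Rank sum for X: R1 = 1 + 2 + 4 + 9.5 = 16.5.
Step 3: U_X = R1 - n1(n1+1)/2 = 16.5 - 4*5/2 = 16.5 - 10 = 6.5.
       U_Y = n1*n2 - U_X = 28 - 6.5 = 21.5.
Step 4: Ties are present, so use the tie-corrected normal approximation (with continuity correction) for the p-value.
Step 5: p-value = 0.184875; compare to alpha = 0.05. fail to reject H0.

U_X = 6.5, p = 0.184875, fail to reject H0 at alpha = 0.05.


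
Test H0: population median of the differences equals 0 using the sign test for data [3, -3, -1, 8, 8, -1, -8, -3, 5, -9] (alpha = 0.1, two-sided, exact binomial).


Step 1: Discard zero differences. Original n = 10; n_eff = number of nonzero differences = 10.
Nonzero differences (with sign): +3, -3, -1, +8, +8, -1, -8, -3, +5, -9
Step 2: Count signs: positive = 4, negative = 6.
Step 3: Under H0: P(positive) = 0.5, so the number of positives S ~ Bin(10, 0.5).
Step 4: Two-sided exact p-value = sum of Bin(10,0.5) probabilities at or below the observed probability = 0.753906.
Step 5: alpha = 0.1. fail to reject H0.

n_eff = 10, pos = 4, neg = 6, p = 0.753906, fail to reject H0.


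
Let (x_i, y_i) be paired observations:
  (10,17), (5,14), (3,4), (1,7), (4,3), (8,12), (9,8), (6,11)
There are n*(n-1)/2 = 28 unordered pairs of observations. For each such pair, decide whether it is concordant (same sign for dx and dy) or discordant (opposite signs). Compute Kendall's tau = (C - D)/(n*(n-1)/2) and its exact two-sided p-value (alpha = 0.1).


Step 1: Enumerate the 28 unordered pairs (i,j) with i<j and classify each by sign(x_j-x_i) * sign(y_j-y_i).
  (1,2):dx=-5,dy=-3->C; (1,3):dx=-7,dy=-13->C; (1,4):dx=-9,dy=-10->C; (1,5):dx=-6,dy=-14->C
  (1,6):dx=-2,dy=-5->C; (1,7):dx=-1,dy=-9->C; (1,8):dx=-4,dy=-6->C; (2,3):dx=-2,dy=-10->C
  (2,4):dx=-4,dy=-7->C; (2,5):dx=-1,dy=-11->C; (2,6):dx=+3,dy=-2->D; (2,7):dx=+4,dy=-6->D
  (2,8):dx=+1,dy=-3->D; (3,4):dx=-2,dy=+3->D; (3,5):dx=+1,dy=-1->D; (3,6):dx=+5,dy=+8->C
  (3,7):dx=+6,dy=+4->C; (3,8):dx=+3,dy=+7->C; (4,5):dx=+3,dy=-4->D; (4,6):dx=+7,dy=+5->C
  (4,7):dx=+8,dy=+1->C; (4,8):dx=+5,dy=+4->C; (5,6):dx=+4,dy=+9->C; (5,7):dx=+5,dy=+5->C
  (5,8):dx=+2,dy=+8->C; (6,7):dx=+1,dy=-4->D; (6,8):dx=-2,dy=-1->C; (7,8):dx=-3,dy=+3->D
Step 2: C = 20, D = 8, total pairs = 28.
Step 3: tau = (C - D)/(n(n-1)/2) = (20 - 8)/28 = 0.428571.
Step 4: Exact two-sided p-value (enumerate n! = 40320 permutations of y under H0): p = 0.178869.
Step 5: alpha = 0.1. fail to reject H0.

tau_b = 0.4286 (C=20, D=8), p = 0.178869, fail to reject H0.


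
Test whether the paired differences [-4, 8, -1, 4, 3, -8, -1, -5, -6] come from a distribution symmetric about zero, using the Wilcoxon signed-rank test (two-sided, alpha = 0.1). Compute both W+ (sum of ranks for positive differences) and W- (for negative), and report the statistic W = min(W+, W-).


Step 1: Drop any zero differences (none here) and take |d_i|.
|d| = [4, 8, 1, 4, 3, 8, 1, 5, 6]
Step 2: Midrank |d_i| (ties get averaged ranks).
ranks: |4|->4.5, |8|->8.5, |1|->1.5, |4|->4.5, |3|->3, |8|->8.5, |1|->1.5, |5|->6, |6|->7
Step 3: Attach original signs; sum ranks with positive sign and with negative sign.
W+ = 8.5 + 4.5 + 3 = 16
W- = 4.5 + 1.5 + 8.5 + 1.5 + 6 + 7 = 29
(Check: W+ + W- = 45 should equal n(n+1)/2 = 45.)
Step 4: Test statistic W = min(W+, W-) = 16.
Step 5: Ties in |d|, so use the tie-corrected normal approximation.
        E[W] = n(n+1)/4 = 9*10/4 = 22.5.
        Tie groups: |d|=1 (t=2), |d|=4 (t=2), |d|=8 (t=2); sum(t^3 - t) = 18.
        Var[W] = n(n+1)(2n+1)/24 - sum(t^3-t)/48 = 1710/24 - 18/48 = 70.875.
        z = (W - E[W]) / sqrt(Var[W]) = (16 - 22.5) / 8.4187 = -0.7721.
        Two-sided p = 2*Phi(z) = 0.440062.
Step 6: alpha = 0.1. fail to reject H0.

W+ = 16, W- = 29, W = min = 16, p = 0.440062, fail to reject H0.


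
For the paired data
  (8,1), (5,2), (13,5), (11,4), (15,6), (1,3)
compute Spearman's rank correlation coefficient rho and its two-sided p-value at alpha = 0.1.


Step 1: Rank x and y separately (midranks; no ties here).
rank(x): 8->3, 5->2, 13->5, 11->4, 15->6, 1->1
rank(y): 1->1, 2->2, 5->5, 4->4, 6->6, 3->3
Step 2: d_i = R_x(i) - R_y(i); compute d_i^2.
  (3-1)^2=4, (2-2)^2=0, (5-5)^2=0, (4-4)^2=0, (6-6)^2=0, (1-3)^2=4
sum(d^2) = 8.
Step 3: rho = 1 - 6*8 / (6*(6^2 - 1)) = 1 - 48/210 = 0.771429.
Step 4: Under H0, t = rho * sqrt((n-2)/(1-rho^2)) = 2.4247 ~ t(4).
Step 5: Two-sided p-value from the t-distribution with 4 df = 0.072397.
Step 6: alpha = 0.1. reject H0.

rho = 0.7714, p = 0.072397, reject H0 at alpha = 0.1.


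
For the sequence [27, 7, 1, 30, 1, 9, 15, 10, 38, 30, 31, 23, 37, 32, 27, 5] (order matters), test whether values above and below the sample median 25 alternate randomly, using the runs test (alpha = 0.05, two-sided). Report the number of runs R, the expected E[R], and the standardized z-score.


Step 1: Compute median = 25; label A = above, B = below.
Labels in order: ABBABBBBAAABAAAB  (n_A = 8, n_B = 8)
Step 2: Count runs R = 8.
Step 3: Under H0 (random ordering), E[R] = 2*n_A*n_B/(n_A+n_B) + 1 = 2*8*8/16 + 1 = 9.0000.
        Var[R] = 2*n_A*n_B*(2*n_A*n_B - n_A - n_B) / ((n_A+n_B)^2 * (n_A+n_B-1)) = 14336/3840 = 3.7333.
        SD[R] = 1.9322.
Step 4: Continuity-corrected z = (R + 0.5 - E[R]) / SD[R] = (8 + 0.5 - 9.0000) / 1.9322 = -0.2588.
Step 5: Two-sided p-value via normal approximation = 2*(1 - Phi(|z|)) = 0.795809.
Step 6: alpha = 0.05. fail to reject H0.

R = 8, z = -0.2588, p = 0.795809, fail to reject H0.


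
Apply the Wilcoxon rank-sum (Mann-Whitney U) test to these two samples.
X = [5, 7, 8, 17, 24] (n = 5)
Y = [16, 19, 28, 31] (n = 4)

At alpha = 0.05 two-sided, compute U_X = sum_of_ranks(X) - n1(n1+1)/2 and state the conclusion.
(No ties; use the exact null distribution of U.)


Step 1: Combine and sort all 9 observations; assign midranks.
sorted (value, group): (5,X), (7,X), (8,X), (16,Y), (17,X), (19,Y), (24,X), (28,Y), (31,Y)
ranks: 5->1, 7->2, 8->3, 16->4, 17->5, 19->6, 24->7, 28->8, 31->9
Step 2: Rank sum for X: R1 = 1 + 2 + 3 + 5 + 7 = 18.
Step 3: U_X = R1 - n1(n1+1)/2 = 18 - 5*6/2 = 18 - 15 = 3.
       U_Y = n1*n2 - U_X = 20 - 3 = 17.
Step 4: No ties, so the exact null distribution of U (based on enumerating the C(9,5) = 126 equally likely rank assignments) gives the two-sided p-value.
Step 5: p-value = 0.111111; compare to alpha = 0.05. fail to reject H0.

U_X = 3, p = 0.111111, fail to reject H0 at alpha = 0.05.


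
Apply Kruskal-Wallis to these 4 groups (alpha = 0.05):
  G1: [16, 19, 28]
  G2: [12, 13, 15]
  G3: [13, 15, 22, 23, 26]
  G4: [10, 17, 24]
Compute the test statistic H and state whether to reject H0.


Step 1: Combine all N = 14 observations and assign midranks.
sorted (value, group, rank): (10,G4,1), (12,G2,2), (13,G2,3.5), (13,G3,3.5), (15,G2,5.5), (15,G3,5.5), (16,G1,7), (17,G4,8), (19,G1,9), (22,G3,10), (23,G3,11), (24,G4,12), (26,G3,13), (28,G1,14)
Step 2: Sum ranks within each group.
R_1 = 30 (n_1 = 3)
R_2 = 11 (n_2 = 3)
R_3 = 43 (n_3 = 5)
R_4 = 21 (n_4 = 3)
Step 3: H = 12/(N(N+1)) * sum(R_i^2/n_i) - 3(N+1)
     = 12/(14*15) * (30^2/3 + 11^2/3 + 43^2/5 + 21^2/3) - 3*15
     = 0.057143 * 857.133 - 45
     = 3.979048.
Step 4: Ties present; correction factor C = 1 - 12/(14^3 - 14) = 0.995604. Corrected H = 3.979048 / 0.995604 = 3.996615.
Step 5: Under H0, H ~ chi^2(3); p-value = 0.261830.
Step 6: alpha = 0.05. fail to reject H0.

H = 3.9966, df = 3, p = 0.261830, fail to reject H0.


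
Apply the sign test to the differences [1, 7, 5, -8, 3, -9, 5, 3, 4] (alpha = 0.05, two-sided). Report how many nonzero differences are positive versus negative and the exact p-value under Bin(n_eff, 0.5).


Step 1: Discard zero differences. Original n = 9; n_eff = number of nonzero differences = 9.
Nonzero differences (with sign): +1, +7, +5, -8, +3, -9, +5, +3, +4
Step 2: Count signs: positive = 7, negative = 2.
Step 3: Under H0: P(positive) = 0.5, so the number of positives S ~ Bin(9, 0.5).
Step 4: Two-sided exact p-value = sum of Bin(9,0.5) probabilities at or below the observed probability = 0.179688.
Step 5: alpha = 0.05. fail to reject H0.

n_eff = 9, pos = 7, neg = 2, p = 0.179688, fail to reject H0.


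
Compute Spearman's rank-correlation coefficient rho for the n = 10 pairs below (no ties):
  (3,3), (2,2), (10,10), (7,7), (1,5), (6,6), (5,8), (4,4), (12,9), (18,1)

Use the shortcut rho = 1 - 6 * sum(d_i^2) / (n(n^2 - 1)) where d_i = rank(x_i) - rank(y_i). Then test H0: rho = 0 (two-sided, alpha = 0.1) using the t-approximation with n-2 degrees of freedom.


Step 1: Rank x and y separately (midranks; no ties here).
rank(x): 3->3, 2->2, 10->8, 7->7, 1->1, 6->6, 5->5, 4->4, 12->9, 18->10
rank(y): 3->3, 2->2, 10->10, 7->7, 5->5, 6->6, 8->8, 4->4, 9->9, 1->1
Step 2: d_i = R_x(i) - R_y(i); compute d_i^2.
  (3-3)^2=0, (2-2)^2=0, (8-10)^2=4, (7-7)^2=0, (1-5)^2=16, (6-6)^2=0, (5-8)^2=9, (4-4)^2=0, (9-9)^2=0, (10-1)^2=81
sum(d^2) = 110.
Step 3: rho = 1 - 6*110 / (10*(10^2 - 1)) = 1 - 660/990 = 0.333333.
Step 4: Under H0, t = rho * sqrt((n-2)/(1-rho^2)) = 1.0000 ~ t(8).
Step 5: Two-sided p-value from the t-distribution with 8 df = 0.346594.
Step 6: alpha = 0.1. fail to reject H0.

rho = 0.3333, p = 0.346594, fail to reject H0 at alpha = 0.1.


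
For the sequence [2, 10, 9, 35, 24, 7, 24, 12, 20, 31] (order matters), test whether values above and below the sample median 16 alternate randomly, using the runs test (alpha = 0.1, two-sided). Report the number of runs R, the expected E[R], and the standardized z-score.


Step 1: Compute median = 16; label A = above, B = below.
Labels in order: BBBAABABAA  (n_A = 5, n_B = 5)
Step 2: Count runs R = 6.
Step 3: Under H0 (random ordering), E[R] = 2*n_A*n_B/(n_A+n_B) + 1 = 2*5*5/10 + 1 = 6.0000.
        Var[R] = 2*n_A*n_B*(2*n_A*n_B - n_A - n_B) / ((n_A+n_B)^2 * (n_A+n_B-1)) = 2000/900 = 2.2222.
        SD[R] = 1.4907.
Step 4: R = E[R], so z = 0 with no continuity correction.
Step 5: Two-sided p-value via normal approximation = 2*(1 - Phi(|z|)) = 1.000000.
Step 6: alpha = 0.1. fail to reject H0.

R = 6, z = 0.0000, p = 1.000000, fail to reject H0.


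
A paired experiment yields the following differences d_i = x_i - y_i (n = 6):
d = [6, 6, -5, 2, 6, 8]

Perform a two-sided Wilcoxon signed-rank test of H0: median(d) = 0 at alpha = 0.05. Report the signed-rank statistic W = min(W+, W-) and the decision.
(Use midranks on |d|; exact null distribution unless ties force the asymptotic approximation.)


Step 1: Drop any zero differences (none here) and take |d_i|.
|d| = [6, 6, 5, 2, 6, 8]
Step 2: Midrank |d_i| (ties get averaged ranks).
ranks: |6|->4, |6|->4, |5|->2, |2|->1, |6|->4, |8|->6
Step 3: Attach original signs; sum ranks with positive sign and with negative sign.
W+ = 4 + 4 + 1 + 4 + 6 = 19
W- = 2 = 2
(Check: W+ + W- = 21 should equal n(n+1)/2 = 21.)
Step 4: Test statistic W = min(W+, W-) = 2.
Step 5: Ties in |d|, so use the tie-corrected normal approximation.
        E[W] = n(n+1)/4 = 6*7/4 = 10.5.
        Tie groups: |d|=6 (t=3); sum(t^3 - t) = 24.
        Var[W] = n(n+1)(2n+1)/24 - sum(t^3-t)/48 = 546/24 - 24/48 = 22.25.
        z = (W - E[W]) / sqrt(Var[W]) = (2 - 10.5) / 4.7170 = -1.8020.
        Two-sided p = 2*Phi(z) = 0.071546.
Step 6: alpha = 0.05. fail to reject H0.

W+ = 19, W- = 2, W = min = 2, p = 0.071546, fail to reject H0.


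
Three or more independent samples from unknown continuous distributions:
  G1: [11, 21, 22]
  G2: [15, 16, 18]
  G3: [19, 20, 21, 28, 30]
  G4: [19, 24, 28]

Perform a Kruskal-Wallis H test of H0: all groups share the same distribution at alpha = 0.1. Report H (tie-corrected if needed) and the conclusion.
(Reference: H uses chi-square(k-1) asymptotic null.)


Step 1: Combine all N = 14 observations and assign midranks.
sorted (value, group, rank): (11,G1,1), (15,G2,2), (16,G2,3), (18,G2,4), (19,G3,5.5), (19,G4,5.5), (20,G3,7), (21,G1,8.5), (21,G3,8.5), (22,G1,10), (24,G4,11), (28,G3,12.5), (28,G4,12.5), (30,G3,14)
Step 2: Sum ranks within each group.
R_1 = 19.5 (n_1 = 3)
R_2 = 9 (n_2 = 3)
R_3 = 47.5 (n_3 = 5)
R_4 = 29 (n_4 = 3)
Step 3: H = 12/(N(N+1)) * sum(R_i^2/n_i) - 3(N+1)
     = 12/(14*15) * (19.5^2/3 + 9^2/3 + 47.5^2/5 + 29^2/3) - 3*15
     = 0.057143 * 885.333 - 45
     = 5.590476.
Step 4: Ties present; correction factor C = 1 - 18/(14^3 - 14) = 0.993407. Corrected H = 5.590476 / 0.993407 = 5.627581.
Step 5: Under H0, H ~ chi^2(3); p-value = 0.131204.
Step 6: alpha = 0.1. fail to reject H0.

H = 5.6276, df = 3, p = 0.131204, fail to reject H0.


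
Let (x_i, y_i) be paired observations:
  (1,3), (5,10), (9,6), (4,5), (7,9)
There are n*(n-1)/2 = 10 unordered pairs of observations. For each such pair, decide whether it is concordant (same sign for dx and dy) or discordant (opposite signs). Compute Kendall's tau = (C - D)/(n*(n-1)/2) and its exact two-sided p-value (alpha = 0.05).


Step 1: Enumerate the 10 unordered pairs (i,j) with i<j and classify each by sign(x_j-x_i) * sign(y_j-y_i).
  (1,2):dx=+4,dy=+7->C; (1,3):dx=+8,dy=+3->C; (1,4):dx=+3,dy=+2->C; (1,5):dx=+6,dy=+6->C
  (2,3):dx=+4,dy=-4->D; (2,4):dx=-1,dy=-5->C; (2,5):dx=+2,dy=-1->D; (3,4):dx=-5,dy=-1->C
  (3,5):dx=-2,dy=+3->D; (4,5):dx=+3,dy=+4->C
Step 2: C = 7, D = 3, total pairs = 10.
Step 3: tau = (C - D)/(n(n-1)/2) = (7 - 3)/10 = 0.400000.
Step 4: Exact two-sided p-value (enumerate n! = 120 permutations of y under H0): p = 0.483333.
Step 5: alpha = 0.05. fail to reject H0.

tau_b = 0.4000 (C=7, D=3), p = 0.483333, fail to reject H0.


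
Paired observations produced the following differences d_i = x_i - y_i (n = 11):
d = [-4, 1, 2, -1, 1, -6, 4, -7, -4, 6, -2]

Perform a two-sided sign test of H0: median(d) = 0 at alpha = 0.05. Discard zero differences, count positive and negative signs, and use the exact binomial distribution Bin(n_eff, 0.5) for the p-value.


Step 1: Discard zero differences. Original n = 11; n_eff = number of nonzero differences = 11.
Nonzero differences (with sign): -4, +1, +2, -1, +1, -6, +4, -7, -4, +6, -2
Step 2: Count signs: positive = 5, negative = 6.
Step 3: Under H0: P(positive) = 0.5, so the number of positives S ~ Bin(11, 0.5).
Step 4: Two-sided exact p-value = sum of Bin(11,0.5) probabilities at or below the observed probability = 1.000000.
Step 5: alpha = 0.05. fail to reject H0.

n_eff = 11, pos = 5, neg = 6, p = 1.000000, fail to reject H0.


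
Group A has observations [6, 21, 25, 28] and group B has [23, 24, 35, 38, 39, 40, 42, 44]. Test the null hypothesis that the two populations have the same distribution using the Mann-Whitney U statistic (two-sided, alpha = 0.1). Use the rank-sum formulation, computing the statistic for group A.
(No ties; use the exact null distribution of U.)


Step 1: Combine and sort all 12 observations; assign midranks.
sorted (value, group): (6,X), (21,X), (23,Y), (24,Y), (25,X), (28,X), (35,Y), (38,Y), (39,Y), (40,Y), (42,Y), (44,Y)
ranks: 6->1, 21->2, 23->3, 24->4, 25->5, 28->6, 35->7, 38->8, 39->9, 40->10, 42->11, 44->12
Step 2: Rank sum for X: R1 = 1 + 2 + 5 + 6 = 14.
Step 3: U_X = R1 - n1(n1+1)/2 = 14 - 4*5/2 = 14 - 10 = 4.
       U_Y = n1*n2 - U_X = 32 - 4 = 28.
Step 4: No ties, so the exact null distribution of U (based on enumerating the C(12,4) = 495 equally likely rank assignments) gives the two-sided p-value.
Step 5: p-value = 0.048485; compare to alpha = 0.1. reject H0.

U_X = 4, p = 0.048485, reject H0 at alpha = 0.1.


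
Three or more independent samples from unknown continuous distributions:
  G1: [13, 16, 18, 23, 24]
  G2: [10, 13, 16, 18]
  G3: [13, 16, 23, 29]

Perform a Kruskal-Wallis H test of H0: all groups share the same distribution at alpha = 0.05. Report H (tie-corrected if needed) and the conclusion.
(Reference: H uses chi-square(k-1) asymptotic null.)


Step 1: Combine all N = 13 observations and assign midranks.
sorted (value, group, rank): (10,G2,1), (13,G1,3), (13,G2,3), (13,G3,3), (16,G1,6), (16,G2,6), (16,G3,6), (18,G1,8.5), (18,G2,8.5), (23,G1,10.5), (23,G3,10.5), (24,G1,12), (29,G3,13)
Step 2: Sum ranks within each group.
R_1 = 40 (n_1 = 5)
R_2 = 18.5 (n_2 = 4)
R_3 = 32.5 (n_3 = 4)
Step 3: H = 12/(N(N+1)) * sum(R_i^2/n_i) - 3(N+1)
     = 12/(13*14) * (40^2/5 + 18.5^2/4 + 32.5^2/4) - 3*14
     = 0.065934 * 669.625 - 42
     = 2.151099.
Step 4: Ties present; correction factor C = 1 - 60/(13^3 - 13) = 0.972527. Corrected H = 2.151099 / 0.972527 = 2.211864.
Step 5: Under H0, H ~ chi^2(2); p-value = 0.330902.
Step 6: alpha = 0.05. fail to reject H0.

H = 2.2119, df = 2, p = 0.330902, fail to reject H0.


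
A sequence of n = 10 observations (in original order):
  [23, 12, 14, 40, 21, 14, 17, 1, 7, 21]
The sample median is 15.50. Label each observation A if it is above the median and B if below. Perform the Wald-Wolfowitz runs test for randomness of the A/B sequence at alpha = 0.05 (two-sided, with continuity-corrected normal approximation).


Step 1: Compute median = 15.50; label A = above, B = below.
Labels in order: ABBAABABBA  (n_A = 5, n_B = 5)
Step 2: Count runs R = 7.
Step 3: Under H0 (random ordering), E[R] = 2*n_A*n_B/(n_A+n_B) + 1 = 2*5*5/10 + 1 = 6.0000.
        Var[R] = 2*n_A*n_B*(2*n_A*n_B - n_A - n_B) / ((n_A+n_B)^2 * (n_A+n_B-1)) = 2000/900 = 2.2222.
        SD[R] = 1.4907.
Step 4: Continuity-corrected z = (R - 0.5 - E[R]) / SD[R] = (7 - 0.5 - 6.0000) / 1.4907 = 0.3354.
Step 5: Two-sided p-value via normal approximation = 2*(1 - Phi(|z|)) = 0.737316.
Step 6: alpha = 0.05. fail to reject H0.

R = 7, z = 0.3354, p = 0.737316, fail to reject H0.


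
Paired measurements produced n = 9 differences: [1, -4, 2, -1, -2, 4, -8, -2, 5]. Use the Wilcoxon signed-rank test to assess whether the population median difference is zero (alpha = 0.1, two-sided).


Step 1: Drop any zero differences (none here) and take |d_i|.
|d| = [1, 4, 2, 1, 2, 4, 8, 2, 5]
Step 2: Midrank |d_i| (ties get averaged ranks).
ranks: |1|->1.5, |4|->6.5, |2|->4, |1|->1.5, |2|->4, |4|->6.5, |8|->9, |2|->4, |5|->8
Step 3: Attach original signs; sum ranks with positive sign and with negative sign.
W+ = 1.5 + 4 + 6.5 + 8 = 20
W- = 6.5 + 1.5 + 4 + 9 + 4 = 25
(Check: W+ + W- = 45 should equal n(n+1)/2 = 45.)
Step 4: Test statistic W = min(W+, W-) = 20.
Step 5: Ties in |d|, so use the tie-corrected normal approximation.
        E[W] = n(n+1)/4 = 9*10/4 = 22.5.
        Tie groups: |d|=1 (t=2), |d|=2 (t=3), |d|=4 (t=2); sum(t^3 - t) = 36.
        Var[W] = n(n+1)(2n+1)/24 - sum(t^3-t)/48 = 1710/24 - 36/48 = 70.5.
        z = (W - E[W]) / sqrt(Var[W]) = (20 - 22.5) / 8.3964 = -0.2977.
        Two-sided p = 2*Phi(z) = 0.765897.
Step 6: alpha = 0.1. fail to reject H0.

W+ = 20, W- = 25, W = min = 20, p = 0.765897, fail to reject H0.


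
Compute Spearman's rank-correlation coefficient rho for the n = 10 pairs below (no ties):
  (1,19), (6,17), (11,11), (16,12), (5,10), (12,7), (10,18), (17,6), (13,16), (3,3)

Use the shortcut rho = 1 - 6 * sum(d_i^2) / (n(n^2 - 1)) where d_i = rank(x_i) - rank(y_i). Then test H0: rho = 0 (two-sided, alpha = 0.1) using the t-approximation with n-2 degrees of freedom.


Step 1: Rank x and y separately (midranks; no ties here).
rank(x): 1->1, 6->4, 11->6, 16->9, 5->3, 12->7, 10->5, 17->10, 13->8, 3->2
rank(y): 19->10, 17->8, 11->5, 12->6, 10->4, 7->3, 18->9, 6->2, 16->7, 3->1
Step 2: d_i = R_x(i) - R_y(i); compute d_i^2.
  (1-10)^2=81, (4-8)^2=16, (6-5)^2=1, (9-6)^2=9, (3-4)^2=1, (7-3)^2=16, (5-9)^2=16, (10-2)^2=64, (8-7)^2=1, (2-1)^2=1
sum(d^2) = 206.
Step 3: rho = 1 - 6*206 / (10*(10^2 - 1)) = 1 - 1236/990 = -0.248485.
Step 4: Under H0, t = rho * sqrt((n-2)/(1-rho^2)) = -0.7256 ~ t(8).
Step 5: Two-sided p-value from the t-distribution with 8 df = 0.488776.
Step 6: alpha = 0.1. fail to reject H0.

rho = -0.2485, p = 0.488776, fail to reject H0 at alpha = 0.1.


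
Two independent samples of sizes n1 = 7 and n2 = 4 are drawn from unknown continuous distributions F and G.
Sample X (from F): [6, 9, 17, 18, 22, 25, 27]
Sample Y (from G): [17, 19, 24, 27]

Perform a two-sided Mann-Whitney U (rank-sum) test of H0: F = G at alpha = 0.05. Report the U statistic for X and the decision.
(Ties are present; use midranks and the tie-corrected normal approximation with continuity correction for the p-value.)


Step 1: Combine and sort all 11 observations; assign midranks.
sorted (value, group): (6,X), (9,X), (17,X), (17,Y), (18,X), (19,Y), (22,X), (24,Y), (25,X), (27,X), (27,Y)
ranks: 6->1, 9->2, 17->3.5, 17->3.5, 18->5, 19->6, 22->7, 24->8, 25->9, 27->10.5, 27->10.5
Step 2: Rank sum for X: R1 = 1 + 2 + 3.5 + 5 + 7 + 9 + 10.5 = 38.
Step 3: U_X = R1 - n1(n1+1)/2 = 38 - 7*8/2 = 38 - 28 = 10.
       U_Y = n1*n2 - U_X = 28 - 10 = 18.
Step 4: Ties are present, so use the tie-corrected normal approximation (with continuity correction) for the p-value.
Step 5: p-value = 0.506393; compare to alpha = 0.05. fail to reject H0.

U_X = 10, p = 0.506393, fail to reject H0 at alpha = 0.05.


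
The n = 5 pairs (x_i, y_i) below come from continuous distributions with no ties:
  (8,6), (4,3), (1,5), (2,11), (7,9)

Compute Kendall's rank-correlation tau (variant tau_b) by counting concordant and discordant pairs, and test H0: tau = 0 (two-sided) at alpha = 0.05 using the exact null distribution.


Step 1: Enumerate the 10 unordered pairs (i,j) with i<j and classify each by sign(x_j-x_i) * sign(y_j-y_i).
  (1,2):dx=-4,dy=-3->C; (1,3):dx=-7,dy=-1->C; (1,4):dx=-6,dy=+5->D; (1,5):dx=-1,dy=+3->D
  (2,3):dx=-3,dy=+2->D; (2,4):dx=-2,dy=+8->D; (2,5):dx=+3,dy=+6->C; (3,4):dx=+1,dy=+6->C
  (3,5):dx=+6,dy=+4->C; (4,5):dx=+5,dy=-2->D
Step 2: C = 5, D = 5, total pairs = 10.
Step 3: tau = (C - D)/(n(n-1)/2) = (5 - 5)/10 = 0.000000.
Step 4: Exact two-sided p-value (enumerate n! = 120 permutations of y under H0): p = 1.000000.
Step 5: alpha = 0.05. fail to reject H0.

tau_b = 0.0000 (C=5, D=5), p = 1.000000, fail to reject H0.


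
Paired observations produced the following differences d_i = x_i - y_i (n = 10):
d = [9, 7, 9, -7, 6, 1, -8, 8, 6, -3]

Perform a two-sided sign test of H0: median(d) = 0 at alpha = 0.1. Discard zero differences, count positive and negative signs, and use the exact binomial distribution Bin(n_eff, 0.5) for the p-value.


Step 1: Discard zero differences. Original n = 10; n_eff = number of nonzero differences = 10.
Nonzero differences (with sign): +9, +7, +9, -7, +6, +1, -8, +8, +6, -3
Step 2: Count signs: positive = 7, negative = 3.
Step 3: Under H0: P(positive) = 0.5, so the number of positives S ~ Bin(10, 0.5).
Step 4: Two-sided exact p-value = sum of Bin(10,0.5) probabilities at or below the observed probability = 0.343750.
Step 5: alpha = 0.1. fail to reject H0.

n_eff = 10, pos = 7, neg = 3, p = 0.343750, fail to reject H0.


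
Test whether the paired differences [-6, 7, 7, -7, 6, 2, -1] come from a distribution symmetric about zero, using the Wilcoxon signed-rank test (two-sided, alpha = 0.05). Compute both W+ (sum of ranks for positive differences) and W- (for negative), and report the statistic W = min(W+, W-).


Step 1: Drop any zero differences (none here) and take |d_i|.
|d| = [6, 7, 7, 7, 6, 2, 1]
Step 2: Midrank |d_i| (ties get averaged ranks).
ranks: |6|->3.5, |7|->6, |7|->6, |7|->6, |6|->3.5, |2|->2, |1|->1
Step 3: Attach original signs; sum ranks with positive sign and with negative sign.
W+ = 6 + 6 + 3.5 + 2 = 17.5
W- = 3.5 + 6 + 1 = 10.5
(Check: W+ + W- = 28 should equal n(n+1)/2 = 28.)
Step 4: Test statistic W = min(W+, W-) = 10.5.
Step 5: Ties in |d|, so use the tie-corrected normal approximation.
        E[W] = n(n+1)/4 = 7*8/4 = 14.
        Tie groups: |d|=6 (t=2), |d|=7 (t=3); sum(t^3 - t) = 30.
        Var[W] = n(n+1)(2n+1)/24 - sum(t^3-t)/48 = 840/24 - 30/48 = 34.375.
        z = (W - E[W]) / sqrt(Var[W]) = (10.5 - 14) / 5.8630 = -0.5970.
        Two-sided p = 2*Phi(z) = 0.550533.
Step 6: alpha = 0.05. fail to reject H0.

W+ = 17.5, W- = 10.5, W = min = 10.5, p = 0.550533, fail to reject H0.


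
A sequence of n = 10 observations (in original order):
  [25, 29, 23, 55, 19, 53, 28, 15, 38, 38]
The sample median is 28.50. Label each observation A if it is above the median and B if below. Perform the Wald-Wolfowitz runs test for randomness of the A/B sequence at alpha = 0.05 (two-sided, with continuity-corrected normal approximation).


Step 1: Compute median = 28.50; label A = above, B = below.
Labels in order: BABABABBAA  (n_A = 5, n_B = 5)
Step 2: Count runs R = 8.
Step 3: Under H0 (random ordering), E[R] = 2*n_A*n_B/(n_A+n_B) + 1 = 2*5*5/10 + 1 = 6.0000.
        Var[R] = 2*n_A*n_B*(2*n_A*n_B - n_A - n_B) / ((n_A+n_B)^2 * (n_A+n_B-1)) = 2000/900 = 2.2222.
        SD[R] = 1.4907.
Step 4: Continuity-corrected z = (R - 0.5 - E[R]) / SD[R] = (8 - 0.5 - 6.0000) / 1.4907 = 1.0062.
Step 5: Two-sided p-value via normal approximation = 2*(1 - Phi(|z|)) = 0.314305.
Step 6: alpha = 0.05. fail to reject H0.

R = 8, z = 1.0062, p = 0.314305, fail to reject H0.


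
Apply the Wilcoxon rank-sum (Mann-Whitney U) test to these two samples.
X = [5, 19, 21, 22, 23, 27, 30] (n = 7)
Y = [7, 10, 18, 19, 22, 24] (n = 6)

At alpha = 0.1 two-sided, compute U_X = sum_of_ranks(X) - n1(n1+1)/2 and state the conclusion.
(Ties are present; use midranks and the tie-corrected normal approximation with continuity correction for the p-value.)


Step 1: Combine and sort all 13 observations; assign midranks.
sorted (value, group): (5,X), (7,Y), (10,Y), (18,Y), (19,X), (19,Y), (21,X), (22,X), (22,Y), (23,X), (24,Y), (27,X), (30,X)
ranks: 5->1, 7->2, 10->3, 18->4, 19->5.5, 19->5.5, 21->7, 22->8.5, 22->8.5, 23->10, 24->11, 27->12, 30->13
Step 2: Rank sum for X: R1 = 1 + 5.5 + 7 + 8.5 + 10 + 12 + 13 = 57.
Step 3: U_X = R1 - n1(n1+1)/2 = 57 - 7*8/2 = 57 - 28 = 29.
       U_Y = n1*n2 - U_X = 42 - 29 = 13.
Step 4: Ties are present, so use the tie-corrected normal approximation (with continuity correction) for the p-value.
Step 5: p-value = 0.282651; compare to alpha = 0.1. fail to reject H0.

U_X = 29, p = 0.282651, fail to reject H0 at alpha = 0.1.


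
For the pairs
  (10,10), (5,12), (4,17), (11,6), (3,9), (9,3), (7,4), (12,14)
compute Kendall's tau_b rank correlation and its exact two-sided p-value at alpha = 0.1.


Step 1: Enumerate the 28 unordered pairs (i,j) with i<j and classify each by sign(x_j-x_i) * sign(y_j-y_i).
  (1,2):dx=-5,dy=+2->D; (1,3):dx=-6,dy=+7->D; (1,4):dx=+1,dy=-4->D; (1,5):dx=-7,dy=-1->C
  (1,6):dx=-1,dy=-7->C; (1,7):dx=-3,dy=-6->C; (1,8):dx=+2,dy=+4->C; (2,3):dx=-1,dy=+5->D
  (2,4):dx=+6,dy=-6->D; (2,5):dx=-2,dy=-3->C; (2,6):dx=+4,dy=-9->D; (2,7):dx=+2,dy=-8->D
  (2,8):dx=+7,dy=+2->C; (3,4):dx=+7,dy=-11->D; (3,5):dx=-1,dy=-8->C; (3,6):dx=+5,dy=-14->D
  (3,7):dx=+3,dy=-13->D; (3,8):dx=+8,dy=-3->D; (4,5):dx=-8,dy=+3->D; (4,6):dx=-2,dy=-3->C
  (4,7):dx=-4,dy=-2->C; (4,8):dx=+1,dy=+8->C; (5,6):dx=+6,dy=-6->D; (5,7):dx=+4,dy=-5->D
  (5,8):dx=+9,dy=+5->C; (6,7):dx=-2,dy=+1->D; (6,8):dx=+3,dy=+11->C; (7,8):dx=+5,dy=+10->C
Step 2: C = 13, D = 15, total pairs = 28.
Step 3: tau = (C - D)/(n(n-1)/2) = (13 - 15)/28 = -0.071429.
Step 4: Exact two-sided p-value (enumerate n! = 40320 permutations of y under H0): p = 0.904861.
Step 5: alpha = 0.1. fail to reject H0.

tau_b = -0.0714 (C=13, D=15), p = 0.904861, fail to reject H0.


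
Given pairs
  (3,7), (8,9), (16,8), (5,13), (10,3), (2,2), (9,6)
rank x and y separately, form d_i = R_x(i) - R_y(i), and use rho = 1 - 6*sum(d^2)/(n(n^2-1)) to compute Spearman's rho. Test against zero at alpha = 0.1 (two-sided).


Step 1: Rank x and y separately (midranks; no ties here).
rank(x): 3->2, 8->4, 16->7, 5->3, 10->6, 2->1, 9->5
rank(y): 7->4, 9->6, 8->5, 13->7, 3->2, 2->1, 6->3
Step 2: d_i = R_x(i) - R_y(i); compute d_i^2.
  (2-4)^2=4, (4-6)^2=4, (7-5)^2=4, (3-7)^2=16, (6-2)^2=16, (1-1)^2=0, (5-3)^2=4
sum(d^2) = 48.
Step 3: rho = 1 - 6*48 / (7*(7^2 - 1)) = 1 - 288/336 = 0.142857.
Step 4: Under H0, t = rho * sqrt((n-2)/(1-rho^2)) = 0.3227 ~ t(5).
Step 5: Two-sided p-value from the t-distribution with 5 df = 0.759945.
Step 6: alpha = 0.1. fail to reject H0.

rho = 0.1429, p = 0.759945, fail to reject H0 at alpha = 0.1.
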